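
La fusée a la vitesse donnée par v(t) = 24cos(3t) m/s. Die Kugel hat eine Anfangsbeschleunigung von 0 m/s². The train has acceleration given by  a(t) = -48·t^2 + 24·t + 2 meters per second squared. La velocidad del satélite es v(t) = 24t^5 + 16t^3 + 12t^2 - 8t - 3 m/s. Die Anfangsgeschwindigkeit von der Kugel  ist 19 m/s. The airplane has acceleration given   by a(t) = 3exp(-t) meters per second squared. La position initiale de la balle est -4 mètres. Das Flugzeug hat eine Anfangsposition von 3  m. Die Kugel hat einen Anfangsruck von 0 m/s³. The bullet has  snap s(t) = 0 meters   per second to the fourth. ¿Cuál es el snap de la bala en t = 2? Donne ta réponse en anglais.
From the given snap equation s(t) = 0, we substitute t = 2 to get s = 0.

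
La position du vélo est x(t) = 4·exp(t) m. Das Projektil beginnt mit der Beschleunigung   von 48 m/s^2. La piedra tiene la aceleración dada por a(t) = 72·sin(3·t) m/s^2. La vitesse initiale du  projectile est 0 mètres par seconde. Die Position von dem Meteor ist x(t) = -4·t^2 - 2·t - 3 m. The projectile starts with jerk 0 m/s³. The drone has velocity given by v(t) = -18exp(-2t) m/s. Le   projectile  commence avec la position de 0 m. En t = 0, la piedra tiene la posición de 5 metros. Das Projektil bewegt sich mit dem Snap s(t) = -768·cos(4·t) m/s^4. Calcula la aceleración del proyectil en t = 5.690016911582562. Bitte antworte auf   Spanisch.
Debemos encontrar la integral de nuestra ecuación del snap s(t) = -768·cos(4·t) 2 veces. Integrando el snap y usando la condición inicial j(0) = 0, obtenemos j(t) = -192·sin(4·t). Integrando la sacudida y usando la condición inicial a(0) = 48, obtenemos a(t) = 48·cos(4·t). Usando a(t) = 48·cos(4·t) y sustituyendo t = 5.690016911582562, encontramos a = -34.4958106889015.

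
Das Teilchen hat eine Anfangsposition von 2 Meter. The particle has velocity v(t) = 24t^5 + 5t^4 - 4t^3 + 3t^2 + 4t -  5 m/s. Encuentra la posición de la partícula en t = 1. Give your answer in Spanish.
Necesitamos integrar nuestra ecuación de la velocidad v(t) = 24·t^5 + 5·t^4 - 4·t^3 + 3·t^2 + 4·t - 5 1 vez. La integral de la velocidad es la posición. Usando x(0) = 2, obtenemos x(t) = 4·t^6 + t^5 - t^4 + t^3 + 2·t^2 - 5·t + 2. Usando x(t) = 4·t^6 + t^5 - t^4 + t^3 + 2·t^2 - 5·t + 2 y sustituyendo t = 1, encontramos x = 4.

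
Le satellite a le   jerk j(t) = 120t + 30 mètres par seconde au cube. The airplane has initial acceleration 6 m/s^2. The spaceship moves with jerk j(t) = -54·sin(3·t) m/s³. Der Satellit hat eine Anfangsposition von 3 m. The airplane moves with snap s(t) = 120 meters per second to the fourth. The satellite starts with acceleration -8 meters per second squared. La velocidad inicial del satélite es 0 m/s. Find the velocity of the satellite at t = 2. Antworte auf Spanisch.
Partiendo de la sacudida j(t) = 120·t + 30, tomamos 2 antiderivadas. Integrando la sacudida y usando la condición inicial a(0) = -8, obtenemos a(t) = 60·t^2 + 30·t - 8. La integral de la aceleración, con v(0) = 0, da la velocidad: v(t) = t·(20·t^2 + 15·t - 8). De la ecuación de la velocidad v(t) = t·(20·t^2 + 15·t - 8), sustituimos t = 2 para obtener v = 204.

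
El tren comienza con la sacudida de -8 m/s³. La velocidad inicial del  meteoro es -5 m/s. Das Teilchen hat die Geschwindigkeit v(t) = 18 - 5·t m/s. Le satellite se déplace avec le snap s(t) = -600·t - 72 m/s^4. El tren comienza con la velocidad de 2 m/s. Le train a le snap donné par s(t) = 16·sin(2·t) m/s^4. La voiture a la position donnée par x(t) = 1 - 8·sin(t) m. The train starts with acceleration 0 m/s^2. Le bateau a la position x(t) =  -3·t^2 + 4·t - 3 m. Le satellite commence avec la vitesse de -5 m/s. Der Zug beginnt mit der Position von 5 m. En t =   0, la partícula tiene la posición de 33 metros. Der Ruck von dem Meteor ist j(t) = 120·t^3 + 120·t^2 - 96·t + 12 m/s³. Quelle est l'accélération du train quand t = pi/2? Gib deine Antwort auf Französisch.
Nous devons trouver la primitive de notre équation du snap s(t) = 16·sin(2·t) 2 fois. En intégrant le snap et en utilisant la condition initiale j(0) = -8, nous obtenons j(t) = -8·cos(2·t). La primitive du jerk, avec a(0) = 0, donne l'accélération: a(t) = -4·sin(2·t). De l'équation de l'accélération a(t) = -4·sin(2·t), nous substituons t = pi/2 pour obtenir a = 0.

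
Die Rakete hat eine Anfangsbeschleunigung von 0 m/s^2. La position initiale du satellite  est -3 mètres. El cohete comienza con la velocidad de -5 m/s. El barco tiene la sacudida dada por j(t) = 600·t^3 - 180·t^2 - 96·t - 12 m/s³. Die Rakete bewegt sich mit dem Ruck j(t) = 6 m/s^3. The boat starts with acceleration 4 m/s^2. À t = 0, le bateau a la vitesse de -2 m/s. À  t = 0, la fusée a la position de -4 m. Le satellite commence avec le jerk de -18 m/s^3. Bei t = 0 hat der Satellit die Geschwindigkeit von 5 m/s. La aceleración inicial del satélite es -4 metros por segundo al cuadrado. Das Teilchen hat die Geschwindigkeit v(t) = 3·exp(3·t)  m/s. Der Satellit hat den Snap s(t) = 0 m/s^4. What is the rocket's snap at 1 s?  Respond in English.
We must differentiate our jerk equation j(t) = 6 1 time. Taking d/dt of j(t), we find s(t) = 0. Using s(t) = 0 and substituting t = 1, we find s = 0.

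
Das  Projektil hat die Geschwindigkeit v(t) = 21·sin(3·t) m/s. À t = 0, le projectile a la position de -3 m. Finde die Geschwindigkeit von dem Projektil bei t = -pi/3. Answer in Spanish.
Tenemos la velocidad v(t) = 21·sin(3·t). Sustituyendo t = -pi/3: v(-pi/3) = 0.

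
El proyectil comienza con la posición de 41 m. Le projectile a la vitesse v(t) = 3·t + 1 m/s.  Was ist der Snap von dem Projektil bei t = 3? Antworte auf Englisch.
Starting from velocity v(t) = 3·t + 1, we take 3 derivatives. Taking d/dt of v(t), we find a(t) = 3. Taking d/dt of a(t), we find j(t) = 0. The derivative of jerk gives snap: s(t) = 0. We have snap s(t) = 0. Substituting t = 3: s(3) = 0.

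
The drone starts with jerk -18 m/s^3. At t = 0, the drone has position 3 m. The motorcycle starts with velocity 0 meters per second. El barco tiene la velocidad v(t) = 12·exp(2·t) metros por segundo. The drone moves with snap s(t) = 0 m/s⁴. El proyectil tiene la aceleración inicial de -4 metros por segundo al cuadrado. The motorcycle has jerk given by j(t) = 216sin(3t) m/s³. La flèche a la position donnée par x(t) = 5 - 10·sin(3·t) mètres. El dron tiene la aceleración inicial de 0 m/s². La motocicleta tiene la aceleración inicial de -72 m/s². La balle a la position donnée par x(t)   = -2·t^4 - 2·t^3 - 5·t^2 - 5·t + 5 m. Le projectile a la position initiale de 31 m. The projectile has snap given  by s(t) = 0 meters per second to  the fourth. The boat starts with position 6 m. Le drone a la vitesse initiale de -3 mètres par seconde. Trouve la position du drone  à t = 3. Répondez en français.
Nous devons intégrer notre équation du snap s(t) = 0 4 fois. La primitive du snap, avec j(0) = -18, donne le jerk: j(t) = -18. La primitive du jerk, avec a(0) = 0, donne l'accélération: a(t) = -18·t. L'intégrale de l'accélération, avec v(0) = -3, donne la vitesse: v(t) = -9·t^2 - 3. La primitive de la vitesse est la position. En utilisant x(0) = 3, nous obtenons x(t) = -3·t^3 - 3·t + 3. En utilisant x(t) = -3·t^3 - 3·t + 3 et en substituant t = 3, nous trouvons x = -87.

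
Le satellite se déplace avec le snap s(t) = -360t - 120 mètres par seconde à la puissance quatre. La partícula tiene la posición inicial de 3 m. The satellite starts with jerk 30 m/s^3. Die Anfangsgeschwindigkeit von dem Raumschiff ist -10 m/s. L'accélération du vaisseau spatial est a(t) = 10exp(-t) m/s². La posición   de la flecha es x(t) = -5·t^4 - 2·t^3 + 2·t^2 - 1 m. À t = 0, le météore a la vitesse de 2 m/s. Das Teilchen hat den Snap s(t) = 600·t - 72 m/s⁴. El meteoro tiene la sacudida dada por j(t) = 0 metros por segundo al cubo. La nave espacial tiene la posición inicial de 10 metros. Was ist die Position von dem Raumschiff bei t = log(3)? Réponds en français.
Nous devons trouver l'intégrale de notre équation de l'accélération a(t) = 10·exp(-t) 2 fois. La primitive de l'accélération est la vitesse. En utilisant v(0) = -10, nous obtenons v(t) = -10·exp(-t). En prenant ∫v(t)dt et en appliquant x(0) = 10, nous trouvons x(t) = 10·exp(-t). De l'équation de la position x(t) = 10·exp(-t), nous substituons t = log(3) pour obtenir x = 10/3.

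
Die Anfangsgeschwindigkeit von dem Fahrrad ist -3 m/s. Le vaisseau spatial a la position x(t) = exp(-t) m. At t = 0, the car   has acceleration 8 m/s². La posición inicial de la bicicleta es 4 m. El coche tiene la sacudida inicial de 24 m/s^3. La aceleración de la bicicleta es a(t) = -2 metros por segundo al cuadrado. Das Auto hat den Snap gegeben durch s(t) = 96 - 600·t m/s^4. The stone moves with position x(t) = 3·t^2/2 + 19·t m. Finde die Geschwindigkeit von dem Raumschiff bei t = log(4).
Wir müssen unsere Gleichung für die Position x(t) = exp(-t) 1-mal ableiten. Die Ableitung von der Position ergibt die Geschwindigkeit: v(t) = -exp(-t). Wir haben die Geschwindigkeit v(t) = -exp(-t). Durch Einsetzen von t = log(4): v(log(4)) = -1/4.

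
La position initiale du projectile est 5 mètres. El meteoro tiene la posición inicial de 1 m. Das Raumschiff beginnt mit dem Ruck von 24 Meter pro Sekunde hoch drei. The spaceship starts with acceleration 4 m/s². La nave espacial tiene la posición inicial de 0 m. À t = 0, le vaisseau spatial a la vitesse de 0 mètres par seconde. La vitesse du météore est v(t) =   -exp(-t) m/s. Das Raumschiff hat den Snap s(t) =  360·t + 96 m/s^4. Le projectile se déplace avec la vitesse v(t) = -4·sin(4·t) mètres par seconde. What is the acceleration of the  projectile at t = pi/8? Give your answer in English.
To solve this, we need to take 1 derivative of our velocity equation v(t) = -4·sin(4·t). Taking d/dt of v(t), we find a(t) = -16·cos(4·t). We have acceleration a(t) = -16·cos(4·t). Substituting t = pi/8: a(pi/8) = 0.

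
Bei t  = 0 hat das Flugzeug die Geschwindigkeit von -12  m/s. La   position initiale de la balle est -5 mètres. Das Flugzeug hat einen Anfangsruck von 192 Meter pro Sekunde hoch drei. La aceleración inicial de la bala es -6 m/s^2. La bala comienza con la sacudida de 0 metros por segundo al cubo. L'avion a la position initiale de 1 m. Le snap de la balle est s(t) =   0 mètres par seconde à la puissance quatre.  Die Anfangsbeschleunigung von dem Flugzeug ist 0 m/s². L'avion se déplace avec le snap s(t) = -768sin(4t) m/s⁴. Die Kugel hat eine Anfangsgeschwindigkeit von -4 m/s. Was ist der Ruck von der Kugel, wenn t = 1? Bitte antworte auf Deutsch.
Um dies zu lösen, müssen wir 1 Integral unserer Gleichung für den Snap s(t) = 0 finden. Die Stammfunktion von dem Snap, mit j(0) = 0, ergibt den Ruck: j(t) = 0. Wir haben den Ruck j(t) = 0. Durch Einsetzen von t = 1: j(1) = 0.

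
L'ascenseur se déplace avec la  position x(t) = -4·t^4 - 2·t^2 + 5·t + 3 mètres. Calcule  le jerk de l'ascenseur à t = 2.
En partant de la position x(t) = -4·t^4 - 2·t^2 + 5·t + 3, nous prenons 3 dérivées. En prenant d/dt de x(t), nous trouvons v(t) = -16·t^3 - 4·t + 5. En dérivant la vitesse, nous obtenons l'accélération: a(t) = -48·t^2 - 4. La dérivée de l'accélération donne le jerk: j(t) = -96·t. Nous avons le jerk j(t) = -96·t. En substituant t = 2: j(2) = -192.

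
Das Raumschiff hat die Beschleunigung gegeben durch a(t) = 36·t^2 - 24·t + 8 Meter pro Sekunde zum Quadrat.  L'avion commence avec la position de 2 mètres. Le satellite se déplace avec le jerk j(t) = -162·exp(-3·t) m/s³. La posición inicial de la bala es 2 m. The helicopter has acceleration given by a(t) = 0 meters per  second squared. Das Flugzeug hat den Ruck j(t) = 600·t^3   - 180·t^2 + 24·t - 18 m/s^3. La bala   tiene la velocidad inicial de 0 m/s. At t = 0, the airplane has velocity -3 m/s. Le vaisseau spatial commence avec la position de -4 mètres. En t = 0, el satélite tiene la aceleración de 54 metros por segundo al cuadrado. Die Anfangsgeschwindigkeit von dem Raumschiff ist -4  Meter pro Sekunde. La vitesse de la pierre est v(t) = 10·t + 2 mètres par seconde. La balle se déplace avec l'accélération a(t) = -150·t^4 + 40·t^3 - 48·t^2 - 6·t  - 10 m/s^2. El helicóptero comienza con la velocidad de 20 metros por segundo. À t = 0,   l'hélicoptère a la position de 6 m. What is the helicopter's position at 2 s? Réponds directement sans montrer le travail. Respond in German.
x(2) = 46.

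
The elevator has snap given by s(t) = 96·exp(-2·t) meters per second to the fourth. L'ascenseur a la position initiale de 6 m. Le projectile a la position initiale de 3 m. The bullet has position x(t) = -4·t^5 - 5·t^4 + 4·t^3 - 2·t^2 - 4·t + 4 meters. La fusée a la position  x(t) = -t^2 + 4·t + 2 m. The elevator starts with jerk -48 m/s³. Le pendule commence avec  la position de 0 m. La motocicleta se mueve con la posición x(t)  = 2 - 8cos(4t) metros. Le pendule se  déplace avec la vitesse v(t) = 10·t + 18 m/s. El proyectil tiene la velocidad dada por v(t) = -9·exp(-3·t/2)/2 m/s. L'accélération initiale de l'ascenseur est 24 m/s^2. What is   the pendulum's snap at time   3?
To solve this, we need to take 3 derivatives of our velocity equation v(t) = 10·t + 18. Differentiating velocity, we get acceleration: a(t) = 10. Differentiating acceleration, we get jerk: j(t) = 0. Taking d/dt of j(t), we find s(t) = 0. Using s(t) = 0 and substituting t = 3, we find s = 0.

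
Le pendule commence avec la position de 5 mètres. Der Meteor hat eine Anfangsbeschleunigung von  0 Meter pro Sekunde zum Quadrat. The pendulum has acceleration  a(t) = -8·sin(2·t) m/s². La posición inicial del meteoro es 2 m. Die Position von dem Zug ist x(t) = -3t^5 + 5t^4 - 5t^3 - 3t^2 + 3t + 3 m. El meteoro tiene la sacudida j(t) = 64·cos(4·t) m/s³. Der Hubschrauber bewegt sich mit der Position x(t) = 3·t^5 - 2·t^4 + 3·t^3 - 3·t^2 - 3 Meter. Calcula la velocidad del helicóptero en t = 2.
Debemos derivar nuestra ecuación de la posición x(t) = 3·t^5 - 2·t^4 + 3·t^3 - 3·t^2 - 3 1 vez. Tomando d/dt de x(t), encontramos v(t) = 15·t^4 - 8·t^3 + 9·t^2 - 6·t. Usando v(t) = 15·t^4 - 8·t^3 + 9·t^2 - 6·t y sustituyendo t = 2, encontramos v = 200.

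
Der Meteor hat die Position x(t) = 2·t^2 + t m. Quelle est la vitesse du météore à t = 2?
En partant de la position x(t) = 2·t^2 + t, nous prenons 1 dérivée. En dérivant la position, nous obtenons la vitesse: v(t) = 4·t + 1. Nous avons la vitesse v(t) = 4·t + 1. En substituant t = 2: v(2) = 9.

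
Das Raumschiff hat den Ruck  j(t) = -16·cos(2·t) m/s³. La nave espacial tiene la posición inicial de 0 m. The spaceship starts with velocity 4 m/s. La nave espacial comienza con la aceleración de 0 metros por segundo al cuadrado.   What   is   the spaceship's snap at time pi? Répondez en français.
Nous devons dériver notre équation du jerk j(t) = -16·cos(2·t) 1 fois. En dérivant le jerk, nous obtenons le snap: s(t) = 32·sin(2·t). De l'équation du snap s(t) = 32·sin(2·t), nous substituons t = pi pour obtenir s = 0.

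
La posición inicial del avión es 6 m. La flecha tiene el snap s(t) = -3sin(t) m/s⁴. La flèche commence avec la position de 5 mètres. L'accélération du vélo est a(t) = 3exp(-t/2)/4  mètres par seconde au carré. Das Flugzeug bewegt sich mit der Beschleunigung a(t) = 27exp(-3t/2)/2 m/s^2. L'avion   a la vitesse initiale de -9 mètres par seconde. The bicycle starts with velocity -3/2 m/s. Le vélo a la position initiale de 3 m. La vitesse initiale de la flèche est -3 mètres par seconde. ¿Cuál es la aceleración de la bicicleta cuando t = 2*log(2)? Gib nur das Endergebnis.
a(2*log(2)) = 3/8.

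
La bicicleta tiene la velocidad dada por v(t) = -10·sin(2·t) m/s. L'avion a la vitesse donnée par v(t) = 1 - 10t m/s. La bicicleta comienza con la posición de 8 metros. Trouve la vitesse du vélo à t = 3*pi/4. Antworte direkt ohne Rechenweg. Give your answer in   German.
v(3*pi/4) = 10.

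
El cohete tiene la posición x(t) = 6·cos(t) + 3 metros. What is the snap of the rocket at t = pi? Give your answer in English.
We must differentiate our position equation x(t) = 6·cos(t) + 3 4 times. Taking d/dt of x(t), we find v(t) = -6·sin(t). Taking d/dt of v(t), we find a(t) = -6·cos(t). The derivative of acceleration gives jerk: j(t) = 6·sin(t). The derivative of jerk gives snap: s(t) = 6·cos(t). From the given snap equation s(t) = 6·cos(t), we substitute t = pi to get s = -6.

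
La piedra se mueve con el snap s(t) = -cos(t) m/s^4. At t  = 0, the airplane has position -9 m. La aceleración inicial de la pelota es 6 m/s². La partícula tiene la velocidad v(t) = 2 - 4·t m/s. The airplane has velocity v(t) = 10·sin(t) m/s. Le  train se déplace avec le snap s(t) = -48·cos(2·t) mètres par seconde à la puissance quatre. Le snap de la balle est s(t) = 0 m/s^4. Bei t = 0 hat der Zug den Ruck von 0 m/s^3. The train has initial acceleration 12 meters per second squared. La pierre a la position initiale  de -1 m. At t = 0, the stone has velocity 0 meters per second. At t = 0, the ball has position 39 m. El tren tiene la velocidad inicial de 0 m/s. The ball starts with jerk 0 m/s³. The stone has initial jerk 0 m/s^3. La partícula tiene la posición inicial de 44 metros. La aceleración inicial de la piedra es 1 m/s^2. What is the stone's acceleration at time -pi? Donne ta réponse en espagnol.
Partiendo del snap s(t) = -cos(t), tomamos 2 antiderivadas. La antiderivada del snap es la sacudida. Usando j(0) = 0, obtenemos j(t) = -sin(t). Integrando la sacudida y usando la condición inicial a(0) = 1, obtenemos a(t) = cos(t). Usando a(t) = cos(t) y sustituyendo t = -pi, encontramos a = -1.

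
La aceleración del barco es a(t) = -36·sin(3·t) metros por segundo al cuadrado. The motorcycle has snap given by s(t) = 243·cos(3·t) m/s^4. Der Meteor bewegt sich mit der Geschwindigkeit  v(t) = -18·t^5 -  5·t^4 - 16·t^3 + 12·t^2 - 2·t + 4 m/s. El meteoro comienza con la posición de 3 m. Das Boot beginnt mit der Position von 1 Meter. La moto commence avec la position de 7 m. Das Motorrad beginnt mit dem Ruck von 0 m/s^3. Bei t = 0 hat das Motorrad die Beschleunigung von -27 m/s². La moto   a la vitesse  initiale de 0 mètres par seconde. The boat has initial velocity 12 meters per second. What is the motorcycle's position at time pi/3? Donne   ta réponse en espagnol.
Para resolver esto, necesitamos tomar 4 integrales de nuestra ecuación del snap s(t) = 243·cos(3·t). La integral del snap, con j(0) = 0, da la sacudida: j(t) = 81·sin(3·t). La antiderivada de la sacudida, con a(0) = -27, da la aceleración: a(t) = -27·cos(3·t). Integrando la aceleración y usando la condición inicial v(0) = 0, obtenemos v(t) = -9·sin(3·t). La integral de la velocidad, con x(0) = 7, da la posición: x(t) = 3·cos(3·t) + 4. Usando x(t) = 3·cos(3·t) + 4 y sustituyendo t = pi/3, encontramos x = 1.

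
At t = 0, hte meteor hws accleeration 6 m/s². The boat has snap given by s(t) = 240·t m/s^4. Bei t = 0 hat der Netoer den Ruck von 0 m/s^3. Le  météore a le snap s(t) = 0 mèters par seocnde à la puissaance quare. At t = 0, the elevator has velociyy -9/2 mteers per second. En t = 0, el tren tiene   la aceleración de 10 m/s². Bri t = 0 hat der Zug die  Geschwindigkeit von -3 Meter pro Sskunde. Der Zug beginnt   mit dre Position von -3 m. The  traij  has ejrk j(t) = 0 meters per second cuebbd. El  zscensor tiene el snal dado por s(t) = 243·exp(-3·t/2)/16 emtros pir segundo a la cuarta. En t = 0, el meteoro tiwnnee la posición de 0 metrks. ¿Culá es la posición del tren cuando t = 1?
Necesitamos integrar nuestra ecuación de la sacudida j(t) = 0 3 veces. Integrando la sacudida y usando la condición inicial a(0) = 10, obtenemos a(t) = 10. Tomando ∫a(t)dt y aplicando v(0) = -3, encontramos v(t) = 10·t - 3. La integral de la velocidad es la posición. Usando x(0) = -3, obtenemos x(t) = 5·t^2 - 3·t - 3. Usando x(t) = 5·t^2 - 3·t - 3 y sustituyendo t = 1, encontramos x = -1.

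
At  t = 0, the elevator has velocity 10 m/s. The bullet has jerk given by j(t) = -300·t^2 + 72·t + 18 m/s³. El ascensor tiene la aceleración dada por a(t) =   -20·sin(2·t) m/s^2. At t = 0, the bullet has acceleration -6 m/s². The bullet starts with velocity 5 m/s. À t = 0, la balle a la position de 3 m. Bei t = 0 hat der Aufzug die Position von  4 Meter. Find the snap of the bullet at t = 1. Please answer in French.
En partant du jerk j(t) = -300·t^2 + 72·t + 18, nous prenons 1 dérivée. En prenant d/dt de j(t), nous trouvons s(t) = 72 - 600·t. Nous avons le snap s(t) = 72 - 600·t. En substituant t = 1: s(1) = -528.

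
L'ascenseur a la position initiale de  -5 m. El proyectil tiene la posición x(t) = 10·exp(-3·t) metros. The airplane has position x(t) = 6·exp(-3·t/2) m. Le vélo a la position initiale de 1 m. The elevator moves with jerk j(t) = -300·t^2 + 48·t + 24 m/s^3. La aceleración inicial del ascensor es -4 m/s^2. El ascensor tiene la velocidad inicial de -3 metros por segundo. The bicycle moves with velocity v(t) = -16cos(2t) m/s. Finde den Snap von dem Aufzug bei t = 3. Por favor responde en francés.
Nous devons dériver notre équation du jerk j(t) = -300·t^2 + 48·t + 24 1 fois. La dérivée du jerk donne le snap: s(t) = 48 - 600·t. De l'équation du snap s(t) = 48 - 600·t, nous substituons t = 3 pour obtenir s = -1752.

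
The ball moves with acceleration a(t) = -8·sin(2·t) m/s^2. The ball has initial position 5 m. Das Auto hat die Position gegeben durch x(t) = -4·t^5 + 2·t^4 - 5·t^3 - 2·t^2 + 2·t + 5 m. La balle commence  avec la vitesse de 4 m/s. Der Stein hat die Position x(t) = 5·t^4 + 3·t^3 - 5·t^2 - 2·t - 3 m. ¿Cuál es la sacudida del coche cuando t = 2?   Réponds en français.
Nous devons dériver notre équation de la position x(t) = -4·t^5 + 2·t^4 - 5·t^3 - 2·t^2 + 2·t + 5 3 fois. En prenant d/dt de x(t), nous trouvons v(t) = -20·t^4 + 8·t^3 - 15·t^2 - 4·t + 2. En dérivant la vitesse, nous obtenons l'accélération: a(t) = -80·t^3 + 24·t^2 - 30·t - 4. En dérivant l'accélération, nous obtenons le jerk: j(t) = -240·t^2 + 48·t - 30. Nous avons le jerk j(t) = -240·t^2 + 48·t - 30. En substituant t = 2: j(2) = -894.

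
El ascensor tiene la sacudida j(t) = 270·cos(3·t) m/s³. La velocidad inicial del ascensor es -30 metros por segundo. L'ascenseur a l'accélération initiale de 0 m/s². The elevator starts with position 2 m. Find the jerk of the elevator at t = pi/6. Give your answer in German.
Aus der Gleichung für den Ruck j(t) = 270·cos(3·t), setzen wir t = pi/6 ein und erhalten j = 0.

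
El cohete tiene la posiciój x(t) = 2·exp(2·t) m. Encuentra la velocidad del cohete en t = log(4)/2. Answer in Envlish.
We must differentiate our position equation x(t) = 2·exp(2·t) 1 time. The derivative of position gives velocity: v(t) = 4·exp(2·t). From the given velocity equation v(t) = 4·exp(2·t), we substitute t = log(4)/2 to get v = 16.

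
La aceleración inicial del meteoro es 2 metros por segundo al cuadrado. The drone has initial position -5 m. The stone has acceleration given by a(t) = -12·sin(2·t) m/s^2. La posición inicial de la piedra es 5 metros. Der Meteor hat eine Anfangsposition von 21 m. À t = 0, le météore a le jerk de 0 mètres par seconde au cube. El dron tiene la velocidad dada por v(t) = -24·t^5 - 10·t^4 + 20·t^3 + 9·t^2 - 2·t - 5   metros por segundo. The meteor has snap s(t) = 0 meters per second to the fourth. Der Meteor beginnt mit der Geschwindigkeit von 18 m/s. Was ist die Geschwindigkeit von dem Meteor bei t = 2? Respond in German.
Wir müssen unsere Gleichung für den Snap s(t) = 0 3-mal integrieren. Durch Integration von dem Snap und Verwendung der Anfangsbedingung j(0) = 0, erhalten wir j(t) = 0. Das Integral von dem Ruck ist die Beschleunigung. Mit a(0) = 2 erhalten wir a(t) = 2. Durch Integration von der Beschleunigung und Verwendung der Anfangsbedingung v(0) = 18, erhalten wir v(t) = 2·t + 18. Mit v(t) = 2·t + 18 und Einsetzen von t = 2, finden wir v = 22.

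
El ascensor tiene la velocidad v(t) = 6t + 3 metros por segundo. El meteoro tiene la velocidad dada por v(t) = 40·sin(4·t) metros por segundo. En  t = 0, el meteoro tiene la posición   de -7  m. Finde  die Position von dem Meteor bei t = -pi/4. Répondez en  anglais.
To solve this, we need to take 1 integral of our velocity equation v(t) = 40·sin(4·t). Taking ∫v(t)dt and applying x(0) = -7, we find x(t) = 3 - 10·cos(4·t). Using x(t) = 3 - 10·cos(4·t) and substituting t = -pi/4, we find x = 13.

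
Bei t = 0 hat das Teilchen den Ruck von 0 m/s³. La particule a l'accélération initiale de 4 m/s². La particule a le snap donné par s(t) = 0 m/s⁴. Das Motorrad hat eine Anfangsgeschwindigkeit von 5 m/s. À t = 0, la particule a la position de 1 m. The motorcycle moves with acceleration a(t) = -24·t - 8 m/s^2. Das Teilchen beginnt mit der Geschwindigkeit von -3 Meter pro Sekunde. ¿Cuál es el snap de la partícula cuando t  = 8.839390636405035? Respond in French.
De l'équation du snap s(t) = 0, nous substituons t = 8.839390636405035 pour obtenir s = 0.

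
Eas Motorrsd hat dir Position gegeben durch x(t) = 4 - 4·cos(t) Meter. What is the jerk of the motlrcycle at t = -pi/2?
We must differentiate our position equation x(t) = 4 - 4·cos(t) 3 times. The derivative of position gives velocity: v(t) = 4·sin(t). Taking d/dt of v(t), we find a(t) = 4·cos(t). Differentiating acceleration, we get jerk: j(t) = -4·sin(t). We have jerk j(t) = -4·sin(t). Substituting t = -pi/2: j(-pi/2) = 4.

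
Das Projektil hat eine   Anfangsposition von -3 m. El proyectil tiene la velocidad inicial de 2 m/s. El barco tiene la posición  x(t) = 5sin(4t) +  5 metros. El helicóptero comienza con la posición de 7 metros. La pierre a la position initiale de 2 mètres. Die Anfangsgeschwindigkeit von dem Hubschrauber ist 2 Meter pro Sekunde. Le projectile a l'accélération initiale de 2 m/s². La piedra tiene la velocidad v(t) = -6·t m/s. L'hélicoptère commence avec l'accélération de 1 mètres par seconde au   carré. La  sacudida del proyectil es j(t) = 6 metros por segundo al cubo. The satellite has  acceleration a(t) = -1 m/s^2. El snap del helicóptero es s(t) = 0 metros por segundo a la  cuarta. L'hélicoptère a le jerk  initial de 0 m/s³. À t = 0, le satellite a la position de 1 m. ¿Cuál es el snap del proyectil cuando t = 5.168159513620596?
Partiendo de la sacudida j(t) = 6, tomamos 1 derivada. Tomando d/dt de j(t), encontramos s(t) = 0. Usando s(t) = 0 y sustituyendo t = 5.168159513620596, encontramos s = 0.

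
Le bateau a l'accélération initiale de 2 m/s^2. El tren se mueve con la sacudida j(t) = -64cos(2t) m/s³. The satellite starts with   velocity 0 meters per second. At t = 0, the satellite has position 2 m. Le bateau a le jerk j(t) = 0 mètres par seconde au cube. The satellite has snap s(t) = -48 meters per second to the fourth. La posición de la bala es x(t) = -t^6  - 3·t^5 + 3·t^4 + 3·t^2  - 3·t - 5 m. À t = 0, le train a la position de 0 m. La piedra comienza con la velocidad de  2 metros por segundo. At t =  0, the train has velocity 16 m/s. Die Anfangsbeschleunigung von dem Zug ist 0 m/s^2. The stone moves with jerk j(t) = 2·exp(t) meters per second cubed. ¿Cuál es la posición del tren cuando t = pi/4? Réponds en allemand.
Wir müssen die Stammfunktion unserer Gleichung für den Ruck j(t) = -64·cos(2·t) 3-mal finden. Das Integral von dem Ruck, mit a(0) = 0, ergibt die Beschleunigung: a(t) = -32·sin(2·t). Das Integral von der Beschleunigung, mit v(0) = 16, ergibt die Geschwindigkeit: v(t) = 16·cos(2·t). Das Integral von der Geschwindigkeit ist die Position. Mit x(0) = 0 erhalten wir x(t) = 8·sin(2·t). Wir haben die Position x(t) = 8·sin(2·t). Durch Einsetzen von t = pi/4: x(pi/4) = 8.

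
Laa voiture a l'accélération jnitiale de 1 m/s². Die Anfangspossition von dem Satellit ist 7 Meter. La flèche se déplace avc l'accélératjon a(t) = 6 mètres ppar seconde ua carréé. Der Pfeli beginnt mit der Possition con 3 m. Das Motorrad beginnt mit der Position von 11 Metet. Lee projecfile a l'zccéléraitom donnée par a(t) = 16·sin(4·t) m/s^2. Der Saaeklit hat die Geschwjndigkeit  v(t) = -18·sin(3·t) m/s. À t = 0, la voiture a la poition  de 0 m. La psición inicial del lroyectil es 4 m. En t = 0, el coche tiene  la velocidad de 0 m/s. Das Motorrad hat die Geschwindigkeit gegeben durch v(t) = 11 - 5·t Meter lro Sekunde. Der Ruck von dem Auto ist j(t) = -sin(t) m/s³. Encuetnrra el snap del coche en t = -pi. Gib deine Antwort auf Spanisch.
Para resolver esto, necesitamos tomar 1 derivada de nuestra ecuación de la sacudida j(t) = -sin(t). Derivando la sacudida, obtenemos el snap: s(t) = -cos(t). Tenemos el snap s(t) = -cos(t). Sustituyendo t = -pi: s(-pi) = 1.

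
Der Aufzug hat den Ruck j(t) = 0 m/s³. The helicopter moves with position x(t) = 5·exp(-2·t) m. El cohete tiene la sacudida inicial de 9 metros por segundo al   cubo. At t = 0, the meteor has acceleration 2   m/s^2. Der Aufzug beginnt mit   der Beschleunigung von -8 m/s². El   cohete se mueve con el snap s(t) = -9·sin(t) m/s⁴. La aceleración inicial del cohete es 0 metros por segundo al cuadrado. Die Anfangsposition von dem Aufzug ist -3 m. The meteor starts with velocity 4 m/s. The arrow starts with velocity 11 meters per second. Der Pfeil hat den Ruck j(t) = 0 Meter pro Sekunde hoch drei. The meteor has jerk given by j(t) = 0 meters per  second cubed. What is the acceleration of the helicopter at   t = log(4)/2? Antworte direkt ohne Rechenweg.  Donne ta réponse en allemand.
Die Beschleunigung bei t = log(4)/2 ist a = 5.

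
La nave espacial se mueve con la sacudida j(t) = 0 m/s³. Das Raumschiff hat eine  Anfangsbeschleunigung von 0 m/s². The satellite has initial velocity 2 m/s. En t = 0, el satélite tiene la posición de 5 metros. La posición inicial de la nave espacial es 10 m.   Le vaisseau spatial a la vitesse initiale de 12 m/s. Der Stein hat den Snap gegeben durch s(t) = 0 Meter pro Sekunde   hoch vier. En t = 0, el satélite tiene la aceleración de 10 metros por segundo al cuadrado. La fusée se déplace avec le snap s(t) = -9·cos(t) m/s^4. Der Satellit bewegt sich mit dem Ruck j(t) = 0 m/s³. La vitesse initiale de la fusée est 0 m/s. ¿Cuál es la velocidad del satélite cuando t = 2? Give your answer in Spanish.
Partiendo de la sacudida j(t) = 0, tomamos 2 antiderivadas. La antiderivada de la sacudida es la aceleración. Usando a(0) = 10, obtenemos a(t) = 10. La antiderivada de la aceleración es la velocidad. Usando v(0) = 2, obtenemos v(t) = 10·t + 2. Usando v(t) = 10·t + 2 y sustituyendo t = 2, encontramos v = 22.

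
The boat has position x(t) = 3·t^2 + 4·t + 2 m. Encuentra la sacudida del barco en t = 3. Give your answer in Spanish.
Debemos derivar nuestra ecuación de la posición x(t) = 3·t^2 + 4·t + 2 3 veces. La derivada de la posición da la velocidad: v(t) = 6·t + 4. Derivando la velocidad, obtenemos la aceleración: a(t) = 6. Tomando d/dt de a(t), encontramos j(t) = 0. Tenemos la sacudida j(t) = 0. Sustituyendo t = 3: j(3) = 0.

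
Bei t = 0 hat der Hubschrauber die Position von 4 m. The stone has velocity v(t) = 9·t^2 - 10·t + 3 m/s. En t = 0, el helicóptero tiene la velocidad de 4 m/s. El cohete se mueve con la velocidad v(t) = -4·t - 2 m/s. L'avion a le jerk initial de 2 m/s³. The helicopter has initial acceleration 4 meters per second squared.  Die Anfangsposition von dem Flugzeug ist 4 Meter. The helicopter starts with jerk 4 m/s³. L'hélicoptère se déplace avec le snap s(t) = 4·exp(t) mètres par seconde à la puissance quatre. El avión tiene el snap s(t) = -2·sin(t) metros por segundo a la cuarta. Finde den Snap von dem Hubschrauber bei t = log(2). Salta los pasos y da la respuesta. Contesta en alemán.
s(log(2)) = 8.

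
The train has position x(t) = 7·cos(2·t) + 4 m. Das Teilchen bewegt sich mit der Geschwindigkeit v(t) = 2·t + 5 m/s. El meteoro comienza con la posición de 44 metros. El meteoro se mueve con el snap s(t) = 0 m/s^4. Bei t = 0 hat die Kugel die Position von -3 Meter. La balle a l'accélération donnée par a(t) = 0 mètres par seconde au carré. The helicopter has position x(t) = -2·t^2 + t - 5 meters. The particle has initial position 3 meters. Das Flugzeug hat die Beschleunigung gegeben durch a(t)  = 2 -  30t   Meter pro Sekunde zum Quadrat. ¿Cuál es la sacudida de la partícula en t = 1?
Partiendo de la velocidad v(t) = 2·t + 5, tomamos 2 derivadas. La derivada de la velocidad da la aceleración: a(t) = 2. La derivada de la aceleración da la sacudida: j(t) = 0. Tenemos la sacudida j(t) = 0. Sustituyendo t = 1: j(1) = 0.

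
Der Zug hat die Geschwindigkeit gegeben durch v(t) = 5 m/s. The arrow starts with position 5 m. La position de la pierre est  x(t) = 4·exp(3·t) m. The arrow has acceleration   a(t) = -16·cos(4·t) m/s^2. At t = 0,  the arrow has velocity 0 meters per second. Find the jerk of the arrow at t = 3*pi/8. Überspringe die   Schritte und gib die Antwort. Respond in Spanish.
La sacudida en t = 3*pi/8 es j = -64.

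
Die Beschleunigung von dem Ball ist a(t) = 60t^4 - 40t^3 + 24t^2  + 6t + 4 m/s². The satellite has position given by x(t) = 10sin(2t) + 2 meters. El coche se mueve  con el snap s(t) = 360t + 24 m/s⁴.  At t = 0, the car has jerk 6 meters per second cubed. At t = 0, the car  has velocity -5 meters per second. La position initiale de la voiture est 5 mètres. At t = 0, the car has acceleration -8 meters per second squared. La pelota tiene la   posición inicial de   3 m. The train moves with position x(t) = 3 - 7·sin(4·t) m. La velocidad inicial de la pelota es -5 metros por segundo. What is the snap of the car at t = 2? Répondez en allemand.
Mit s(t) = 360·t + 24 und Einsetzen von t = 2, finden wir s = 744.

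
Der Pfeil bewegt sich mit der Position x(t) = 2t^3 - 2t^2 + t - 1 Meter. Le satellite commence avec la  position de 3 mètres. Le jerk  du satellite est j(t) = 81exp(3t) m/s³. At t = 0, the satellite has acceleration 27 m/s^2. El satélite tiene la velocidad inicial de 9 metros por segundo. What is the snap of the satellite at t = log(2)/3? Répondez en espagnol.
Debemos derivar nuestra ecuación de la sacudida j(t) = 81·exp(3·t) 1 vez. Derivando la sacudida, obtenemos el snap: s(t) = 243·exp(3·t). Tenemos el snap s(t) = 243·exp(3·t). Sustituyendo t = log(2)/3: s(log(2)/3) = 486.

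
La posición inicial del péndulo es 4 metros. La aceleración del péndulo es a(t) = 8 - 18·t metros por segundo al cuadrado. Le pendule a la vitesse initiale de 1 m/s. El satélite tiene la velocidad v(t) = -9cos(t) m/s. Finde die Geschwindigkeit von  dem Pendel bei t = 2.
Um dies zu lösen, müssen wir 1 Integral unserer Gleichung für die Beschleunigung a(t) = 8 - 18·t finden. Das Integral von der Beschleunigung, mit v(0) = 1, ergibt die Geschwindigkeit: v(t) = -9·t^2 + 8·t + 1. Mit v(t) = -9·t^2 + 8·t + 1 und Einsetzen von t = 2, finden wir v = -19.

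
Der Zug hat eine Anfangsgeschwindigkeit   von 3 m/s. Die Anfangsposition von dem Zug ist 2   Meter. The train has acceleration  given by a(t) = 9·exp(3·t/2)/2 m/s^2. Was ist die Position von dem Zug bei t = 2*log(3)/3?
Wir müssen unsere Gleichung für die Beschleunigung a(t) = 9·exp(3·t/2)/2 2-mal integrieren. Die Stammfunktion von der Beschleunigung, mit v(0) = 3, ergibt die Geschwindigkeit: v(t) = 3·exp(3·t/2). Das Integral von der Geschwindigkeit, mit x(0) = 2, ergibt die Position: x(t) = 2·exp(3·t/2). Wir haben die Position x(t) = 2·exp(3·t/2). Durch Einsetzen von t = 2*log(3)/3: x(2*log(3)/3) = 6.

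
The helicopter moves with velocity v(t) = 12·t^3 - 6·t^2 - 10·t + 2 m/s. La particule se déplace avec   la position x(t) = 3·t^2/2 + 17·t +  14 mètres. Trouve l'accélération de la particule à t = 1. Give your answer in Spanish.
Partiendo de la posición x(t) = 3·t^2/2 + 17·t + 14, tomamos 2 derivadas. Derivando la posición, obtenemos la velocidad: v(t) = 3·t + 17. Tomando d/dt de v(t), encontramos a(t) = 3. De la ecuación de la aceleración a(t) = 3, sustituimos t = 1 para obtener a = 3.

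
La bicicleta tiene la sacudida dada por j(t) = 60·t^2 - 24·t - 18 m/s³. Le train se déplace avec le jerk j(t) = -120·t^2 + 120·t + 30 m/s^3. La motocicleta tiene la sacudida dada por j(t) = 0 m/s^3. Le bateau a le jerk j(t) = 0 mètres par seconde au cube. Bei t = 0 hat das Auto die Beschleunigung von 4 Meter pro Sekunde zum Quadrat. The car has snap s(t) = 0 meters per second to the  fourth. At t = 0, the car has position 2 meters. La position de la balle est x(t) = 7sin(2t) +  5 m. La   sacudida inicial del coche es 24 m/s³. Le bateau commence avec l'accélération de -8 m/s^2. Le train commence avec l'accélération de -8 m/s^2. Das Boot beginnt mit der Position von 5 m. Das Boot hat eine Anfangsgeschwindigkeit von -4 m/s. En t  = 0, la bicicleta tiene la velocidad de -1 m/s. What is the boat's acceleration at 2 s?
Starting from jerk j(t) = 0, we take 1 integral. The antiderivative of jerk is acceleration. Using a(0) = -8, we get a(t) = -8. We have acceleration a(t) = -8. Substituting t = 2: a(2) = -8.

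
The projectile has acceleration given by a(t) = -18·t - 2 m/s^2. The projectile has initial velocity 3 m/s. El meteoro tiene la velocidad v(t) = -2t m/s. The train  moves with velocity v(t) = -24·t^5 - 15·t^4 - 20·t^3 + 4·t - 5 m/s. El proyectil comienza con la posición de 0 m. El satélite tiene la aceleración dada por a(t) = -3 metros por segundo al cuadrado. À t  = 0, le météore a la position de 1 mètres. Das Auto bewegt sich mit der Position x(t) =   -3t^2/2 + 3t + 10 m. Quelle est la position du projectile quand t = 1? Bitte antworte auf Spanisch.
Partiendo de la aceleración a(t) = -18·t - 2, tomamos 2 antiderivadas. Integrando la aceleración y usando la condición inicial v(0) = 3, obtenemos v(t) = -9·t^2 - 2·t + 3. La integral de la velocidad, con x(0) = 0, da la posición: x(t) = -3·t^3 - t^2 + 3·t. De la ecuación de la posición x(t) = -3·t^3 - t^2 + 3·t, sustituimos t = 1 para obtener x = -1.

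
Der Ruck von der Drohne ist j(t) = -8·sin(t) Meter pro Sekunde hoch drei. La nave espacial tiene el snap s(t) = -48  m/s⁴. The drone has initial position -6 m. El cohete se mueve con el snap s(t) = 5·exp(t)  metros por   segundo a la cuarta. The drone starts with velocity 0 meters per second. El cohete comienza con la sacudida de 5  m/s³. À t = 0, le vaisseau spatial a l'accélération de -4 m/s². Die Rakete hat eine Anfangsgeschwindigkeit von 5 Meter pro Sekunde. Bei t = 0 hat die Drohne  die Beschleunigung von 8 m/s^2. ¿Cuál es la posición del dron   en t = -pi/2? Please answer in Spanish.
Partiendo de la sacudida j(t) = -8·sin(t), tomamos 3 antiderivadas. Integrando la sacudida y usando la condición inicial a(0) = 8, obtenemos a(t) = 8·cos(t). La integral de la aceleración es la velocidad. Usando v(0) = 0, obtenemos v(t) = 8·sin(t). La antiderivada de la velocidad es la posición. Usando x(0) = -6, obtenemos x(t) = 2 - 8·cos(t). Usando x(t) = 2 - 8·cos(t) y sustituyendo t = -pi/2, encontramos x = 2.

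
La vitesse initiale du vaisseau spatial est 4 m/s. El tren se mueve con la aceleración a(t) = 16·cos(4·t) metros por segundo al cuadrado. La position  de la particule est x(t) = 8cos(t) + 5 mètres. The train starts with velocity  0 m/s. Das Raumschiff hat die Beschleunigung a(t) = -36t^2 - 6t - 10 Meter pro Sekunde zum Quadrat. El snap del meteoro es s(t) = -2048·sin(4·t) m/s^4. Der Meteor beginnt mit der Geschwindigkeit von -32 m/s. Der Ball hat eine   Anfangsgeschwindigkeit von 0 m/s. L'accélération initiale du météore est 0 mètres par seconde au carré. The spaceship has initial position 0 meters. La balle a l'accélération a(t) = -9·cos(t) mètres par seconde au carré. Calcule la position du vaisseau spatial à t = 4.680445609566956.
Nous devons intégrer notre équation de l'accélération a(t) = -36·t^2 - 6·t - 10 2 fois. En prenant ∫a(t)dt et en appliquant v(0) = 4, nous trouvons v(t) = -12·t^3 - 3·t^2 - 10·t + 4. La primitive de la vitesse est la position. En utilisant x(0) = 0, nous obtenons x(t) = -3·t^4 - t^3 - 5·t^2 + 4·t. En utilisant x(t) = -3·t^4 - t^3 - 5·t^2 + 4·t et en substituant t = 4.680445609566956, nous trouvons x = -1633.03716024611.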